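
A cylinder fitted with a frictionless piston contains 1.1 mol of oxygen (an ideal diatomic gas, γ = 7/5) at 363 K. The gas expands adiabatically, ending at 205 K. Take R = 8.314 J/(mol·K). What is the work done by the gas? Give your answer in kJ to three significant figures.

W ≈ 3.61 kJ

Adiabatic ⇒ Q = 0, so W_by = −ΔU = nCᵥ(T₁ − T₂).
Cᵥ = 5R/2 = 20.79 J/(mol·K).
W = (1.1)(20.79)(363 − 205) = 3612 J.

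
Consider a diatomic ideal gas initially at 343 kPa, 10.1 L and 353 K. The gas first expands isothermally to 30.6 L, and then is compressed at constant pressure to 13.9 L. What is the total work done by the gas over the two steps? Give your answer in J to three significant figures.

W_total ≈ 1950 J

Step 1 (isothermal): W = P₁V₁ ln(V₂/V₁) = (3464) ln(30.6/10.1) = 3840 J.
After step 1: P = 113.2 kPa, V = 30.6 L, T = 353 K.
Step 2 (isobaric): W = PΔV = (113.2 kPa)(13.9 − 30.6 L) = -1891 J.
W_total = 3840 − 1891 = 1949 J.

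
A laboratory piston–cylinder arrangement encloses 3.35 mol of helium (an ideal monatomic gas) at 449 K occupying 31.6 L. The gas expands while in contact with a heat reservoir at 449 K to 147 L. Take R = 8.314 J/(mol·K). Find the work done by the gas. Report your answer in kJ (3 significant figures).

W ≈ 19.2 kJ

Isothermal: W = nRT ln(V₂/V₁).
W = (3.35)(8.314)(449) × ln(147/31.6)
  = 12506 × 1.537
W_by_gas = 19224 J.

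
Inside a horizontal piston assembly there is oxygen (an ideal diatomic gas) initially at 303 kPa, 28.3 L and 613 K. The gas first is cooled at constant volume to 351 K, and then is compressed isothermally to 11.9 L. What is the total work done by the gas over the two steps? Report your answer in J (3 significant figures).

Step 1 (isochoric): W = 0 (constant volume).
After step 1: P = 173.5 kPa (V unchanged).
Step 2 (isothermal): W = P₁V₁ ln(V₂/V₁) = (4910) ln(11.9/28.3) = -4254 J.
W_total = 0 − 4254 = -4254 J.

W_total ≈ -4250 J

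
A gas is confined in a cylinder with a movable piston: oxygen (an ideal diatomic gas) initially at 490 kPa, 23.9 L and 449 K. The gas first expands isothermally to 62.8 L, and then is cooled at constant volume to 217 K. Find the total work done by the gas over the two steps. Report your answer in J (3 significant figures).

W_total ≈ 11300 J

Step 1 (isothermal): W = P₁V₁ ln(V₂/V₁) = (11711) ln(62.8/23.9) = 11314 J.
Step 2 (isochoric): W = 0 (constant volume).
W_total = 11314 + 0 = 11314 J.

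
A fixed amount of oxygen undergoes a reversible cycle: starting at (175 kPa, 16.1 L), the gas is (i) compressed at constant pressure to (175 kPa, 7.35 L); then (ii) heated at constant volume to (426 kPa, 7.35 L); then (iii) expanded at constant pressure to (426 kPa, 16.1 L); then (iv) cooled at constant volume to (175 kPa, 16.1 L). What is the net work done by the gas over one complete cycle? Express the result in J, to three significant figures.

W_net ≈ 2200 J

Constant-volume legs do no work.
W(i) = (175)(7.35 − 16.1) = -1531 J; W(iii) = (426)(16.1 − 7.35) = 3728 J.
W_net = -1531 + 3728 = 2196 J (the clockwise enclosed area).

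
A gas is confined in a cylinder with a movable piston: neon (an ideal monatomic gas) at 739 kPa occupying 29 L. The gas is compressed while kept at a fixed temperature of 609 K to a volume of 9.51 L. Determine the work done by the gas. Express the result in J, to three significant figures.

Isothermal: W = nRT ln(V₂/V₁) = P₁V₁ ln(V₂/V₁).
P₁V₁ = (739 kPa)(29 L) = 21431 J.
W = 21431 × ln(9.51/29) = 21431 × -1.115
W_by_gas = -23895 J.

W ≈ -23900 J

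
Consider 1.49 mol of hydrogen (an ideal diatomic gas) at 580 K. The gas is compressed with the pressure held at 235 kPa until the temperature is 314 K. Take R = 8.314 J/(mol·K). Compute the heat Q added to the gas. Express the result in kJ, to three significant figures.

Isobaric: W = nRΔT = (1.49)(8.314)(-266) = -3295 J.
ΔU = nCᵥΔT with Cᵥ = 5R/2: ΔU = (1.49)(20.79)(-266) = -8238 J.
Q = ΔU + W = -8238 − 3295 = -11533 J.

Q ≈ -11.5 kJ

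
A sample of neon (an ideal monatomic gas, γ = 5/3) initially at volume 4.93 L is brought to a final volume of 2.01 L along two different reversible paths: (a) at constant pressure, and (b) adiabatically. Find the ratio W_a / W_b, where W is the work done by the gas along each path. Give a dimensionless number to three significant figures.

Path (a) isobaric: W = P₁(V₂ − V₁) → W_a/(P₁V₁) = -0.5923.
Path (b) adiabatic: W = P₁V₁(1 − (V₁/V₂)^(γ−1))/(γ−1) → W_b/(P₁V₁) = -1.228.
W_a / W_b = -0.5923 / -1.228 = 0.4823.

W_a / W_b ≈ 0.482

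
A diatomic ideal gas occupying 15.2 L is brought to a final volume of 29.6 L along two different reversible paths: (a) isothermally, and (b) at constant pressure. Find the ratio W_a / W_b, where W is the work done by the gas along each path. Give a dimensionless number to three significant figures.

W_a / W_b ≈ 0.704

Path (a) isothermal: W = P₁V₁ ln(V₂/V₁) → W_a/(P₁V₁) = 0.6665.
Path (b) isobaric: W = P₁(V₂ − V₁) → W_b/(P₁V₁) = 0.9474.
W_a / W_b = 0.6665 / 0.9474 = 0.7035.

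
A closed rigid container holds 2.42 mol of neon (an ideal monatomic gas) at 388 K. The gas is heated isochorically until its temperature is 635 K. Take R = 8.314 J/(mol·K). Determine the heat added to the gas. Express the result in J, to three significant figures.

Constant volume ⇒ W = 0, so Q = ΔU = nCᵥΔT with Cᵥ = 3R/2 = 12.47 J/(mol·K).
ΔU = (2.42)(12.47)(635 − 388) = 7454 J.

Q ≈ 7450 J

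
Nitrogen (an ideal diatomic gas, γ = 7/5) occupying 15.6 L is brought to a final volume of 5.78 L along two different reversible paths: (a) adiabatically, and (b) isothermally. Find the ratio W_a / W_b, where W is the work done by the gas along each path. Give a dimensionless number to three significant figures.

W_a / W_b ≈ 1.23

Path (a) adiabatic: W = P₁V₁(1 − (V₁/V₂)^(γ−1))/(γ−1) → W_a/(P₁V₁) = -1.219.
Path (b) isothermal: W = P₁V₁ ln(V₂/V₁) → W_b/(P₁V₁) = -0.9929.
W_a / W_b = -1.219 / -0.9929 = 1.228.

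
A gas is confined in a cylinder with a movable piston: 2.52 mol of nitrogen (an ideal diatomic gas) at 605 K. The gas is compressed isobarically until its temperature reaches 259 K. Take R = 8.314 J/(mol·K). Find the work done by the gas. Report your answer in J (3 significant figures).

Isobaric: W = P ΔV = nR ΔT.
W = (2.52)(8.314)(259 − 605) = -7249 J.

W ≈ -7250 J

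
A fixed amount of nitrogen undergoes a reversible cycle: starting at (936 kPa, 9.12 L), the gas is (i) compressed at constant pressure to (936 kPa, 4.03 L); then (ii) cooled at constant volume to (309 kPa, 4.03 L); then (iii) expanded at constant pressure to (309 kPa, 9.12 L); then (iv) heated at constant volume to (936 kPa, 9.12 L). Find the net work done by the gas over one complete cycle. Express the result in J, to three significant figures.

Constant-volume legs do no work.
W(i) = (936)(4.03 − 9.12) = -4764 J; W(iii) = (309)(9.12 − 4.03) = 1573 J.
W_net = -4764 + 1573 = -3191 J (the counter-clockwise enclosed area).

W_net ≈ -3190 J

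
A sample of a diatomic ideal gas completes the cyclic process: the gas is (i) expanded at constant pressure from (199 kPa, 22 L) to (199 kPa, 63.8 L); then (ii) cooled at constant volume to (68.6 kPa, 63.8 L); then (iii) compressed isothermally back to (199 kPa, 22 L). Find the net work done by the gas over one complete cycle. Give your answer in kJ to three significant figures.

W_net ≈ 3.66 kJ

Leg (i): W = PΔV = (199)(63.8 − 22) = 8318 J.
Leg (ii): W = 0.
Leg (iii): W = PᵢVᵢ ln(V_f/Vᵢ) = (4377) ln(22/63.8) = -4660 J.
W_net = 8318 − 4660 = 3658 J.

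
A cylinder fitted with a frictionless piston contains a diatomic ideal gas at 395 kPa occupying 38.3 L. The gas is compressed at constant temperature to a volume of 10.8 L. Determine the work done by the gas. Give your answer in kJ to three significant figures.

W ≈ -19.2 kJ

Isothermal: W = nRT ln(V₂/V₁) = P₁V₁ ln(V₂/V₁).
P₁V₁ = (395 kPa)(38.3 L) = 15128 J.
W = 15128 × ln(10.8/38.3) = 15128 × -1.266
W_by_gas = -19151 J.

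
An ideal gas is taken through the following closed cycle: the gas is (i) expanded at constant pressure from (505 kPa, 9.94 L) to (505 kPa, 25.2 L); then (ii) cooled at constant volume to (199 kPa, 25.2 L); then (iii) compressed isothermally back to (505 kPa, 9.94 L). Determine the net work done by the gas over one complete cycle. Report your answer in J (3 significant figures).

W_net ≈ 3040 J

Leg (i): W = PΔV = (505)(25.2 − 9.94) = 7706 J.
Leg (ii): W = 0.
Leg (iii): W = PᵢVᵢ ln(V_f/Vᵢ) = (5015) ln(9.94/25.2) = -4665 J.
W_net = 7706 − 4665 = 3041 J.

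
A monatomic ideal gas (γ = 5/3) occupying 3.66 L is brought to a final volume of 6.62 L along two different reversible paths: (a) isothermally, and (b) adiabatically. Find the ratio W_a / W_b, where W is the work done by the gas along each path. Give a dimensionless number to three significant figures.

Path (a) isothermal: W = P₁V₁ ln(V₂/V₁) → W_a/(P₁V₁) = 0.5926.
Path (b) adiabatic: W = P₁V₁(1 − (V₁/V₂)^(γ−1))/(γ−1) → W_b/(P₁V₁) = 0.4896.
W_a / W_b = 0.5926 / 0.4896 = 1.211.

W_a / W_b ≈ 1.21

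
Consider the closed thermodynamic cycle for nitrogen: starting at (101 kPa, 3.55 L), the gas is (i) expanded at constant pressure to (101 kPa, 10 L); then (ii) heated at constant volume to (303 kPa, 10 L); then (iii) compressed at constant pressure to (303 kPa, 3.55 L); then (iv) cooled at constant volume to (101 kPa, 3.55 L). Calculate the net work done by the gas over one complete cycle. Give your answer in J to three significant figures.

W_net ≈ -1300 J

Constant-volume legs do no work.
W(i) = (101)(10 − 3.55) = 651.5 J; W(iii) = (303)(3.55 − 10) = -1954 J.
W_net = 651.5 − 1954 = -1303 J (the counter-clockwise enclosed area).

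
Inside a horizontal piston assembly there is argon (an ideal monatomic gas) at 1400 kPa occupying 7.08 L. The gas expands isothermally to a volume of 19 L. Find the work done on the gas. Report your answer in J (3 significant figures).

Isothermal: W = nRT ln(V₂/V₁) = P₁V₁ ln(V₂/V₁).
P₁V₁ = (1400 kPa)(7.08 L) = 9912 J.
W = 9912 × ln(19/7.08) = 9912 × 0.9872
W_by_gas = 9785 J; work on gas = −W_by = -9785 J.

W ≈ -9780 J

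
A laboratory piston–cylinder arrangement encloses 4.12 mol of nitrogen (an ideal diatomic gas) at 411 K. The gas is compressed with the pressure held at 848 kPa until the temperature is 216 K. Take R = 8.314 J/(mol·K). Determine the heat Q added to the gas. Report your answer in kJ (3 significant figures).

Isobaric: W = nRΔT = (4.12)(8.314)(-195) = -6679 J.
ΔU = nCᵥΔT with Cᵥ = 5R/2: ΔU = (4.12)(20.79)(-195) = -16699 J.
Q = ΔU + W = -16699 − 6679 = -23378 J.

Q ≈ -23.4 kJ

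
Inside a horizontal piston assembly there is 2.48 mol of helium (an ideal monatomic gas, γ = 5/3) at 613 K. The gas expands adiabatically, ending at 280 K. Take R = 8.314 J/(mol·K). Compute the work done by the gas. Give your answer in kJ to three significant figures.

Adiabatic ⇒ Q = 0, so W_by = −ΔU = nCᵥ(T₁ − T₂).
Cᵥ = 3R/2 = 12.47 J/(mol·K).
W = (2.48)(12.47)(613 − 280) = 10299 J.

W ≈ 10.3 kJ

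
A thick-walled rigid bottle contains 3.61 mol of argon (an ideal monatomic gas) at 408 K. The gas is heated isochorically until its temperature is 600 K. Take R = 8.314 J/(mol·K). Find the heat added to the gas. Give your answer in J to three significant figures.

Constant volume ⇒ W = 0, so Q = ΔU = nCᵥΔT with Cᵥ = 3R/2 = 12.47 J/(mol·K).
ΔU = (3.61)(12.47)(600 − 408) = 8644 J.

Q ≈ 8640 J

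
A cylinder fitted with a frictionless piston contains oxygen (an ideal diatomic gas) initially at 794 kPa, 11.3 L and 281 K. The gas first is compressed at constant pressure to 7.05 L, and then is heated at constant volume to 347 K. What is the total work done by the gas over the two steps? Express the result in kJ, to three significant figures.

Step 1 (isobaric): W = PΔV = (794 kPa)(7.05 − 11.3 L) = -3375 J.
Step 2 (isochoric): W = 0 (constant volume).
W_total = -3375 + 0 = -3375 J.

W_total ≈ -3.37 kJ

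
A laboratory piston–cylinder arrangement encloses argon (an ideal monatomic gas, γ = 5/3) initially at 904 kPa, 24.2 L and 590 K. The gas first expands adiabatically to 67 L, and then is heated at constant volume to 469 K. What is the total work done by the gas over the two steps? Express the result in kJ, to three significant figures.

Step 1 (adiabatic): W = (P₁V₁ − P₂V₂)/(γ−1) = (21877 − 11095)/0.667 = 16172 J.
Step 2 (isochoric): W = 0 (constant volume).
W_total = 16172 + 0 = 16172 J.

W_total ≈ 16.2 kJ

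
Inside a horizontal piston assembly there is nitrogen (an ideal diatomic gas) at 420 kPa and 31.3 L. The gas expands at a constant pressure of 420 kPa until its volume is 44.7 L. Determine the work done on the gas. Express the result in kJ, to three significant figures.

W ≈ -5.63 kJ

Isobaric: W = P ΔV.
W = (420 kPa)(44.7 − 31.3 L) = (420)(13.4) = 5628 J.
Work on gas = −W_by = -5628 J.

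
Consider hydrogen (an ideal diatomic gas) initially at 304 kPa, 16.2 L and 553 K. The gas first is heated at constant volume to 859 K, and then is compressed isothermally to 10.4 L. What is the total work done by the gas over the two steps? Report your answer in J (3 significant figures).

Step 1 (isochoric): W = 0 (constant volume).
After step 1: P = 472.2 kPa (V unchanged).
Step 2 (isothermal): W = P₁V₁ ln(V₂/V₁) = (7650) ln(10.4/16.2) = -3390 J.
W_total = 0 − 3390 = -3390 J.

W_total ≈ -3390 J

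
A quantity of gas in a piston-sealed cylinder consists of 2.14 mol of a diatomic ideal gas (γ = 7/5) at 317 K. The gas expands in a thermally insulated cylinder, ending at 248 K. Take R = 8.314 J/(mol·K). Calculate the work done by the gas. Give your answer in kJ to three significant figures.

W ≈ 3.07 kJ

Adiabatic ⇒ Q = 0, so W_by = −ΔU = nCᵥ(T₁ − T₂).
Cᵥ = 5R/2 = 20.79 J/(mol·K).
W = (2.14)(20.79)(317 − 248) = 3069 J.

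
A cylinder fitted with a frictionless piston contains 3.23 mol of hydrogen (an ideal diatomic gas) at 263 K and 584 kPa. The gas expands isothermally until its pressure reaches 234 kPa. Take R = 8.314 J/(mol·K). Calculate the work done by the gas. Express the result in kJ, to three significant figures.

Isothermal process: W = nRT ln(V₂/V₁) = nRT ln(P₁/P₂).
W = (3.23)(8.314)(263) × ln(584/234)
  = 7063 × ln(2.496) = 7063 × 0.9146
W_by_gas = 6459 J.

W ≈ 6.46 kJ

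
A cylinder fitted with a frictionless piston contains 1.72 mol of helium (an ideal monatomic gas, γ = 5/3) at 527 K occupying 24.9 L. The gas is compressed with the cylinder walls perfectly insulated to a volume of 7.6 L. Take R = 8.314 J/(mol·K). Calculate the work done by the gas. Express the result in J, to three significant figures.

W ≈ -13600 J

Adiabatic: TV^(γ−1) = const with γ = 5/3.
T₂ = T₁ (V₁/V₂)^(γ−1) = 527 × (24.9/7.6)^0.667 = 527 × 2.206 = 1163 K.
W_by = nCᵥ(T₁ − T₂) = (1.72)(12.47)(527 − 1163) = -13632 J.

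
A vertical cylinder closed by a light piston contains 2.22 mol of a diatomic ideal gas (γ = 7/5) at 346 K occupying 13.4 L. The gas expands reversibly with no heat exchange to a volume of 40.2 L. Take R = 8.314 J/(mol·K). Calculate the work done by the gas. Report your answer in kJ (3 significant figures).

W ≈ 5.68 kJ

Adiabatic: TV^(γ−1) = const with γ = 7/5.
T₂ = T₁ (V₁/V₂)^(γ−1) = 346 × (13.4/40.2)^0.4 = 346 × 0.6444 = 223 K.
W_by = nCᵥ(T₁ − T₂) = (2.22)(20.79)(346 − 223) = 5677 J.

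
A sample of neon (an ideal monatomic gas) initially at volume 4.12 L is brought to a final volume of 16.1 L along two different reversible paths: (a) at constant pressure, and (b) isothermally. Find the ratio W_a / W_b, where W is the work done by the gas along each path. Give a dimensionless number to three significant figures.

Path (a) isobaric: W = P₁(V₂ − V₁) → W_a/(P₁V₁) = 2.908.
Path (b) isothermal: W = P₁V₁ ln(V₂/V₁) → W_b/(P₁V₁) = 1.363.
W_a / W_b = 2.908 / 1.363 = 2.133.

W_a / W_b ≈ 2.13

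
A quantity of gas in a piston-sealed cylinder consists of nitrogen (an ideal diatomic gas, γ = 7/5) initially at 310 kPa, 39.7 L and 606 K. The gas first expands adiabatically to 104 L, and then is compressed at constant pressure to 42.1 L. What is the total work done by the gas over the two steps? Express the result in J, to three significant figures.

Step 1 (adiabatic): W = (P₁V₁ − P₂V₂)/(γ−1) = (12307 − 8372)/0.4 = 9836 J.
After step 1: P = 80.5 kPa, V = 104 L, T = 412.3 K.
Step 2 (isobaric): W = PΔV = (80.5 kPa)(42.1 − 104 L) = -4983 J.
W_total = 9836 − 4983 = 4853 J.

W_total ≈ 4850 J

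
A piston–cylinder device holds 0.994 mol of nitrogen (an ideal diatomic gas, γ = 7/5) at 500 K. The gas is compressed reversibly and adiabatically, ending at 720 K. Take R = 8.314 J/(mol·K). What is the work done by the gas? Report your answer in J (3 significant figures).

W ≈ -4550 J

Adiabatic ⇒ Q = 0, so W_by = −ΔU = nCᵥ(T₁ − T₂).
Cᵥ = 5R/2 = 20.79 J/(mol·K).
W = (0.994)(20.79)(500 − 720) = -4545 J.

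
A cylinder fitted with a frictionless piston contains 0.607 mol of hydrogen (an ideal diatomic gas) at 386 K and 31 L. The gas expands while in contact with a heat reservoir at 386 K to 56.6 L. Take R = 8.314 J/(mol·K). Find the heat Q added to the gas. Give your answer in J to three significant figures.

Q ≈ 1170 J

Isothermal ⇒ ΔU = 0, so Q = W = nRT ln(V₂/V₁).
Q = (0.607)(8.314)(386) ln(56.6/31) = 1948 × 0.602 = 1173 J.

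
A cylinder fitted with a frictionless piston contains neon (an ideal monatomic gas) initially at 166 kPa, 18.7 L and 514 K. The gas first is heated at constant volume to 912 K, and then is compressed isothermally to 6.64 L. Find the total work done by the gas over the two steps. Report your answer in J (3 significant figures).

Step 1 (isochoric): W = 0 (constant volume).
After step 1: P = 294.5 kPa (V unchanged).
Step 2 (isothermal): W = P₁V₁ ln(V₂/V₁) = (5508) ln(6.64/18.7) = -5703 J.
W_total = 0 − 5703 = -5703 J.

W_total ≈ -5700 J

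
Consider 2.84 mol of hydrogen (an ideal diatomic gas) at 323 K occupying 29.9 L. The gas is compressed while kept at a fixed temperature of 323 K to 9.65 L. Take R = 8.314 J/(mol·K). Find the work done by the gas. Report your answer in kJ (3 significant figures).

W ≈ -8.62 kJ

Isothermal: W = nRT ln(V₂/V₁).
W = (2.84)(8.314)(323) × ln(9.65/29.9)
  = 7627 × -1.131
W_by_gas = -8625 J.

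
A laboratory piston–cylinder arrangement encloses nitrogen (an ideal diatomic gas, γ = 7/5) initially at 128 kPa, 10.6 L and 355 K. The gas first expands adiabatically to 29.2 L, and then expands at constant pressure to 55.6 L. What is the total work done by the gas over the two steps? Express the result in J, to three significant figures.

Step 1 (adiabatic): W = (P₁V₁ − P₂V₂)/(γ−1) = (1357 − 904.7)/0.4 = 1130 J.
After step 1: P = 30.98 kPa, V = 29.2 L, T = 236.7 K.
Step 2 (isobaric): W = PΔV = (30.98 kPa)(55.6 − 29.2 L) = 817.9 J.
W_total = 1130 + 817.9 = 1948 J.

W_total ≈ 1950 J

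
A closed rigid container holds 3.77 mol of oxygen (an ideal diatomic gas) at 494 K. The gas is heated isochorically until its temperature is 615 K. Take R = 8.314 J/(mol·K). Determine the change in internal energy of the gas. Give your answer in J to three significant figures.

ΔU ≈ 9480 J

Constant volume ⇒ W = 0, so Q = ΔU = nCᵥΔT with Cᵥ = 5R/2 = 20.79 J/(mol·K).
ΔU = (3.77)(20.79)(615 − 494) = 9481 J.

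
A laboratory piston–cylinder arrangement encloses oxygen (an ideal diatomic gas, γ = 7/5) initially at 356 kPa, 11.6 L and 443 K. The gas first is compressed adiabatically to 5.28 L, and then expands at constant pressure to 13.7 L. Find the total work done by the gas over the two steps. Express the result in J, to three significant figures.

Step 1 (adiabatic): W = (P₁V₁ − P₂V₂)/(γ−1) = (4130 − 5658)/0.4 = -3820 J.
After step 1: P = 1072 kPa, V = 5.28 L, T = 606.9 K.
Step 2 (isobaric): W = PΔV = (1072 kPa)(13.7 − 5.28 L) = 9022 J.
W_total = -3820 + 9022 = 5202 J.

W_total ≈ 5200 J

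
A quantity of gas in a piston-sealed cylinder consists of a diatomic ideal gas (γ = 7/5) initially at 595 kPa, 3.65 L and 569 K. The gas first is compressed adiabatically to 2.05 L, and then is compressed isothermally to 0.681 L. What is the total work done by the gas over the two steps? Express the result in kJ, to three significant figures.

W_total ≈ -4.42 kJ

Step 1 (adiabatic): W = (P₁V₁ − P₂V₂)/(γ−1) = (2172 − 2735)/0.4 = -1409 J.
After step 1: P = 1334 kPa, V = 2.05 L, T = 716.7 K.
Step 2 (isothermal): W = P₁V₁ ln(V₂/V₁) = (2735) ln(0.681/2.05) = -3015 J.
W_total = -1409 − 3015 = -4424 J.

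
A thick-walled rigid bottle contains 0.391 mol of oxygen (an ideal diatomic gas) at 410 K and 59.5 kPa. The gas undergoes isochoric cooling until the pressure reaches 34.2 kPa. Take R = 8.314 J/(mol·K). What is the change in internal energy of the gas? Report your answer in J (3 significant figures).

Constant volume ⇒ W = 0, so Q = ΔU = nCᵥΔT with Cᵥ = 5R/2 = 20.79 J/(mol·K).
At constant V, T₂/T₁ = P₂/P₁ ⇒ ΔT = T₁(P₂/P₁ − 1) = 410·(34.2/59.5 − 1) = -174.3 K.
ΔU = (0.391)(20.79)(-174.3) = -1417 J.

ΔU ≈ -1420 J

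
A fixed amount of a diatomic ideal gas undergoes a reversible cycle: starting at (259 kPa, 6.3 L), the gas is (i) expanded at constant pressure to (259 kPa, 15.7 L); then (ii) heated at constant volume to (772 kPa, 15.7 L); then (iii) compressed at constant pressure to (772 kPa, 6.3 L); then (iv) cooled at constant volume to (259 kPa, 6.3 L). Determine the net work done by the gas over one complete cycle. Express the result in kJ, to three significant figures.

Constant-volume legs do no work.
W(i) = (259)(15.7 − 6.3) = 2435 J; W(iii) = (772)(6.3 − 15.7) = -7257 J.
W_net = 2435 − 7257 = -4822 J (the counter-clockwise enclosed area).

W_net ≈ -4.82 kJ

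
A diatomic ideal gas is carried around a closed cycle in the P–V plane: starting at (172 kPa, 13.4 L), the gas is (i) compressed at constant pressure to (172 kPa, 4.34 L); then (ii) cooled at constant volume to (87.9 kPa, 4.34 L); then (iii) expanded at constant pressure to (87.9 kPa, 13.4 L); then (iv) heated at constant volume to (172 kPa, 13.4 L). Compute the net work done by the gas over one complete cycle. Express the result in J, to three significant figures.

W_net ≈ -762 J

Constant-volume legs do no work.
W(i) = (172)(4.34 − 13.4) = -1558 J; W(iii) = (87.9)(13.4 − 4.34) = 796.4 J.
W_net = -1558 + 796.4 = -761.9 J (the counter-clockwise enclosed area).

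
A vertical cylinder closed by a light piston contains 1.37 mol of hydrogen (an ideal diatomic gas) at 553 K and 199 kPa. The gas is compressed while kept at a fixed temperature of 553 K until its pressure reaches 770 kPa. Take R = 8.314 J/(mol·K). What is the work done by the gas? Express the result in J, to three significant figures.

Isothermal process: W = nRT ln(V₂/V₁) = nRT ln(P₁/P₂).
W = (1.37)(8.314)(553) × ln(199/770)
  = 6299 × ln(0.2584) = 6299 × -1.353
W_by_gas = -8523 J.

W ≈ -8520 J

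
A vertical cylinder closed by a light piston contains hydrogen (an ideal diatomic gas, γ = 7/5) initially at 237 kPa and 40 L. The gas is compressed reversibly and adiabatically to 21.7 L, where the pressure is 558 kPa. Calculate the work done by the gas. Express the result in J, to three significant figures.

W ≈ -6570 J

Adiabatic: W = (P₁V₁ − P₂V₂)/(γ − 1) with γ = 7/5.
P₁V₁ = 9480 J, P₂V₂ = 12109 J.
W = (9480 − 12109) / 0.4 = -6572 J.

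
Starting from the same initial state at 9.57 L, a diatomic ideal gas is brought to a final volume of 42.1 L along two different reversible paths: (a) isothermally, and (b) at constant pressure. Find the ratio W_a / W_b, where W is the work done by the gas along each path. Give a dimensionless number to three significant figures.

W_a / W_b ≈ 0.436

Path (a) isothermal: W = P₁V₁ ln(V₂/V₁) → W_a/(P₁V₁) = 1.481.
Path (b) isobaric: W = P₁(V₂ − V₁) → W_b/(P₁V₁) = 3.399.
W_a / W_b = 1.481 / 3.399 = 0.4358.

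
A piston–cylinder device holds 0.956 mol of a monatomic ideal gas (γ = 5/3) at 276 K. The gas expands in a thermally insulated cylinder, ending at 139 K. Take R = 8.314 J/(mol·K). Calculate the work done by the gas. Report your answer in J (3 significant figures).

Adiabatic ⇒ Q = 0, so W_by = −ΔU = nCᵥ(T₁ − T₂).
Cᵥ = 3R/2 = 12.47 J/(mol·K).
W = (0.956)(12.47)(276 − 139) = 1633 J.

W ≈ 1630 J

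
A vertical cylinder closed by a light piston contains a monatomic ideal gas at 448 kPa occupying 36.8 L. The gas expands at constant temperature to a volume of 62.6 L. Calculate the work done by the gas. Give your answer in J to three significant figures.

W ≈ 8760 J

Isothermal: W = nRT ln(V₂/V₁) = P₁V₁ ln(V₂/V₁).
P₁V₁ = (448 kPa)(36.8 L) = 16486 J.
W = 16486 × ln(62.6/36.8) = 16486 × 0.5313
W_by_gas = 8759 J.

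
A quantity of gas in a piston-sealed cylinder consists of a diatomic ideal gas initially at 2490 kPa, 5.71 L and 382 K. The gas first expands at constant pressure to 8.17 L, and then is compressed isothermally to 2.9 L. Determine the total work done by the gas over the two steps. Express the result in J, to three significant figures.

Step 1 (isobaric): W = PΔV = (2490 kPa)(8.17 − 5.71 L) = 6125 J.
After step 1: P = 2490 kPa, V = 8.17 L, T = 546.6 K.
Step 2 (isothermal): W = P₁V₁ ln(V₂/V₁) = (20343) ln(2.9/8.17) = -21071 J.
W_total = 6125 − 21071 = -14945 J.

W_total ≈ -14900 J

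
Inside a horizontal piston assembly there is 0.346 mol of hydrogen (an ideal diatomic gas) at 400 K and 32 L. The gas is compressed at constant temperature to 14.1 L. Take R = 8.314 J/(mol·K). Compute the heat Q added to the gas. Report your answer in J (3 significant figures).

Isothermal ⇒ ΔU = 0, so Q = W = nRT ln(V₂/V₁).
Q = (0.346)(8.314)(400) ln(14.1/32) = 1151 × -0.8196 = -943 J.

Q ≈ -943 J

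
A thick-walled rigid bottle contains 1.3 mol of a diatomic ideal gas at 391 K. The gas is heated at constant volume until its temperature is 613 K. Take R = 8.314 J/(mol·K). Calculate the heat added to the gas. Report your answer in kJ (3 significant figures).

Constant volume ⇒ W = 0, so Q = ΔU = nCᵥΔT with Cᵥ = 5R/2 = 20.79 J/(mol·K).
ΔU = (1.3)(20.79)(613 − 391) = 5999 J.

Q ≈ 6.00 kJ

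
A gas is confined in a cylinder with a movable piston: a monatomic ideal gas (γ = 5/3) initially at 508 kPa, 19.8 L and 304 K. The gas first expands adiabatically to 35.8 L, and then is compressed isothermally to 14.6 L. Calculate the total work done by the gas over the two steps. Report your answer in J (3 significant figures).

W_total ≈ -1160 J

Step 1 (adiabatic): W = (P₁V₁ − P₂V₂)/(γ−1) = (10058 − 6777)/0.667 = 4922 J.
After step 1: P = 189.3 kPa, V = 35.8 L, T = 204.8 K.
Step 2 (isothermal): W = P₁V₁ ln(V₂/V₁) = (6777) ln(14.6/35.8) = -6079 J.
W_total = 4922 − 6079 = -1157 J.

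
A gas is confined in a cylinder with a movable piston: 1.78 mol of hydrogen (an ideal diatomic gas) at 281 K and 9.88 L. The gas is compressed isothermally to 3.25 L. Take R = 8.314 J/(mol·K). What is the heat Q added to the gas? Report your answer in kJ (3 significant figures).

Isothermal ⇒ ΔU = 0, so Q = W = nRT ln(V₂/V₁).
Q = (1.78)(8.314)(281) ln(3.25/9.88) = 4158 × -1.112 = -4624 J.

Q ≈ -4.62 kJ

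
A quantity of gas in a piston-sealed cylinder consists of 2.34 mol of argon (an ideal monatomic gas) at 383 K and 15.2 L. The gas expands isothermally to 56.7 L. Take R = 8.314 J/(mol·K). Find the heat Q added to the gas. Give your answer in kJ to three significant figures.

Isothermal ⇒ ΔU = 0, so Q = W = nRT ln(V₂/V₁).
Q = (2.34)(8.314)(383) ln(56.7/15.2) = 7451 × 1.316 = 9809 J.

Q ≈ 9.81 kJ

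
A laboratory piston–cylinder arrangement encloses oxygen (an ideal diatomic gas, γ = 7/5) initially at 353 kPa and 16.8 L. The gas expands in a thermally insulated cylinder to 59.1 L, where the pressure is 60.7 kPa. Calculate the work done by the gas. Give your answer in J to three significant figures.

W ≈ 5860 J

Adiabatic: W = (P₁V₁ − P₂V₂)/(γ − 1) with γ = 7/5.
P₁V₁ = 5930 J, P₂V₂ = 3587 J.
W = (5930 − 3587) / 0.4 = 5858 J.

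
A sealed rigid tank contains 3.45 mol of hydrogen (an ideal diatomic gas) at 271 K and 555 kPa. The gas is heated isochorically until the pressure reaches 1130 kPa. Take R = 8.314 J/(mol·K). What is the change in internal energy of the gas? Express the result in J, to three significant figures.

Constant volume ⇒ W = 0, so Q = ΔU = nCᵥΔT with Cᵥ = 5R/2 = 20.79 J/(mol·K).
At constant V, T₂/T₁ = P₂/P₁ ⇒ ΔT = T₁(P₂/P₁ − 1) = 271·(1130/555 − 1) = 280.8 K.
ΔU = (3.45)(20.79)(280.8) = 20133 J.

ΔU ≈ 20100 J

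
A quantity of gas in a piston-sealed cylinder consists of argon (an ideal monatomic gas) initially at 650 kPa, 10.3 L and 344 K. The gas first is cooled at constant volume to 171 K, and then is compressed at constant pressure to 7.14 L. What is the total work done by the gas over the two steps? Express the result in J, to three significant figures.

W_total ≈ -1020 J

Step 1 (isochoric): W = 0 (constant volume).
After step 1: P = 323.1 kPa (V unchanged).
Step 2 (isobaric): W = PΔV = (323.1 kPa)(7.14 − 10.3 L) = -1021 J.
W_total = 0 − 1021 = -1021 J.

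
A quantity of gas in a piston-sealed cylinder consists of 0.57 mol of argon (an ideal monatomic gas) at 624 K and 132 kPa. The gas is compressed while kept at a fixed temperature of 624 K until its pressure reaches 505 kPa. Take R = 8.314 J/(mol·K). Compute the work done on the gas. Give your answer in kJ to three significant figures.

Isothermal process: W = nRT ln(V₂/V₁) = nRT ln(P₁/P₂).
W = (0.57)(8.314)(624) × ln(132/505)
  = 2957 × ln(0.2614) = 2957 × -1.342
W_by_gas = -3968 J; work on gas = −W_by = 3968 J.

W ≈ 3.97 kJ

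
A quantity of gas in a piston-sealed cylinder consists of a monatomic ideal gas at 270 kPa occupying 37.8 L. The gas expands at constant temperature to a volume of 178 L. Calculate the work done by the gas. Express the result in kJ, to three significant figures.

W ≈ 15.8 kJ

Isothermal: W = nRT ln(V₂/V₁) = P₁V₁ ln(V₂/V₁).
P₁V₁ = (270 kPa)(37.8 L) = 10206 J.
W = 10206 × ln(178/37.8) = 10206 × 1.549
W_by_gas = 15814 J.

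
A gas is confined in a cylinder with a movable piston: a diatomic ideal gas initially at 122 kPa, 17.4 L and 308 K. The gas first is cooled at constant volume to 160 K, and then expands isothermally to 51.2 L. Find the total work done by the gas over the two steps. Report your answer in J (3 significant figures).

Step 1 (isochoric): W = 0 (constant volume).
After step 1: P = 63.38 kPa (V unchanged).
Step 2 (isothermal): W = P₁V₁ ln(V₂/V₁) = (1103) ln(51.2/17.4) = 1190 J.
W_total = 0 + 1190 = 1190 J.

W_total ≈ 1190 J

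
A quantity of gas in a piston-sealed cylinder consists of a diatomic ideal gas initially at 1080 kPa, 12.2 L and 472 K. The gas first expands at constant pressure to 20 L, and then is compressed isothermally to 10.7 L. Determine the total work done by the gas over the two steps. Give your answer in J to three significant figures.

W_total ≈ -5090 J

Step 1 (isobaric): W = PΔV = (1080 kPa)(20 − 12.2 L) = 8424 J.
After step 1: P = 1080 kPa, V = 20 L, T = 773.8 K.
Step 2 (isothermal): W = P₁V₁ ln(V₂/V₁) = (21600) ln(10.7/20) = -13511 J.
W_total = 8424 − 13511 = -5087 J.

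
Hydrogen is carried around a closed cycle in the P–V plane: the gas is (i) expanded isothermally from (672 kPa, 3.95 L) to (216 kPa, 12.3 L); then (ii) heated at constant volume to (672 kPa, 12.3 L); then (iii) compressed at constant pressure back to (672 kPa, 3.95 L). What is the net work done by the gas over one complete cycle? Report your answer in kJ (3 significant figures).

Leg (i): W = PᵢVᵢ ln(V_f/Vᵢ) = (2654) ln(12.3/3.95) = 3015 J.
Leg (ii): W = 0.
Leg (iii): W = PΔV = (672)(3.95 − 12.3) = -5611 J.
W_net = 3015 − 5611 = -2596 J.

W_net ≈ -2.60 kJ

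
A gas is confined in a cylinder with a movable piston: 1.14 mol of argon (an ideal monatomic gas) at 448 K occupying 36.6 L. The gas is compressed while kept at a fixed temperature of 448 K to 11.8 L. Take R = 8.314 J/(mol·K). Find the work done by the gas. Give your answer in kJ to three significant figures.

Isothermal: W = nRT ln(V₂/V₁).
W = (1.14)(8.314)(448) × ln(11.8/36.6)
  = 4246 × -1.132
W_by_gas = -4806 J.

W ≈ -4.81 kJ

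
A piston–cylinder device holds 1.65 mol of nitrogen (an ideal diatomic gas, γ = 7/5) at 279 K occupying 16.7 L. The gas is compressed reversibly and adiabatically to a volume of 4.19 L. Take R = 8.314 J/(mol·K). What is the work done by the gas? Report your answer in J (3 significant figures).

W ≈ -7070 J

Adiabatic: TV^(γ−1) = const with γ = 7/5.
T₂ = T₁ (V₁/V₂)^(γ−1) = 279 × (16.7/4.19)^0.4 = 279 × 1.739 = 485.1 K.
W_by = nCᵥ(T₁ − T₂) = (1.65)(20.79)(279 − 485.1) = -7067 J.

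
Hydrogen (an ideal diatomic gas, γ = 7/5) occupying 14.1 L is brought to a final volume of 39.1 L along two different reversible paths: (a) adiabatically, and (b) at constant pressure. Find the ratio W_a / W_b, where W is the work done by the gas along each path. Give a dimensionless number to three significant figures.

W_a / W_b ≈ 0.472

Path (a) adiabatic: W = P₁V₁(1 − (V₁/V₂)^(γ−1))/(γ−1) → W_a/(P₁V₁) = 0.8375.
Path (b) isobaric: W = P₁(V₂ − V₁) → W_b/(P₁V₁) = 1.773.
W_a / W_b = 0.8375 / 1.773 = 0.4724.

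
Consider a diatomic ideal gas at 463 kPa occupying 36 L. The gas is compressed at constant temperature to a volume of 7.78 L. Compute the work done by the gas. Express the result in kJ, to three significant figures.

Isothermal: W = nRT ln(V₂/V₁) = P₁V₁ ln(V₂/V₁).
P₁V₁ = (463 kPa)(36 L) = 16668 J.
W = 16668 × ln(7.78/36) = 16668 × -1.532
W_by_gas = -25535 J.

W ≈ -25.5 kJ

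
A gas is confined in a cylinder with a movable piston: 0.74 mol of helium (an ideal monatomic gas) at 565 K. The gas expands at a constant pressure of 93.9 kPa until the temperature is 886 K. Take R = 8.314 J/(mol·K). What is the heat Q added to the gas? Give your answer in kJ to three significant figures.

Q ≈ 4.94 kJ

Isobaric: W = nRΔT = (0.74)(8.314)(321) = 1975 J.
ΔU = nCᵥΔT with Cᵥ = 3R/2: ΔU = (0.74)(12.47)(321) = 2962 J.
Q = ΔU + W = 2962 + 1975 = 4937 J.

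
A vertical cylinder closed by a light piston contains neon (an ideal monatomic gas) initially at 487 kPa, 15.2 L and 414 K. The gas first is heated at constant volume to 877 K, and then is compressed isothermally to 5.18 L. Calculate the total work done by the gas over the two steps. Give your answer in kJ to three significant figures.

W_total ≈ -16.9 kJ

Step 1 (isochoric): W = 0 (constant volume).
After step 1: P = 1032 kPa (V unchanged).
Step 2 (isothermal): W = P₁V₁ ln(V₂/V₁) = (15681) ln(5.18/15.2) = -16880 J.
W_total = 0 − 16880 = -16880 J.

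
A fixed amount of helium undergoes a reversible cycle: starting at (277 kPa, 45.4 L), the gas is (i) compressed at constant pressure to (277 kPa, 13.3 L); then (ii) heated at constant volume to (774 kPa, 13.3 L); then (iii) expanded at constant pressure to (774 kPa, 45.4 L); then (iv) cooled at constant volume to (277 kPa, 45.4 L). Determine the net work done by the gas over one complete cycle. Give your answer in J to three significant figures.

W_net ≈ 16000 J

Constant-volume legs do no work.
W(i) = (277)(13.3 − 45.4) = -8892 J; W(iii) = (774)(45.4 − 13.3) = 24845 J.
W_net = -8892 + 24845 = 15954 J (the clockwise enclosed area).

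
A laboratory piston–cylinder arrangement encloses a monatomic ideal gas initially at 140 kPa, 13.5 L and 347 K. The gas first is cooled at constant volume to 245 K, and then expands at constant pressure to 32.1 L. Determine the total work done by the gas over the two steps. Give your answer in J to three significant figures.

W_total ≈ 1840 J

Step 1 (isochoric): W = 0 (constant volume).
After step 1: P = 98.85 kPa (V unchanged).
Step 2 (isobaric): W = PΔV = (98.85 kPa)(32.1 − 13.5 L) = 1839 J.
W_total = 0 + 1839 = 1839 J.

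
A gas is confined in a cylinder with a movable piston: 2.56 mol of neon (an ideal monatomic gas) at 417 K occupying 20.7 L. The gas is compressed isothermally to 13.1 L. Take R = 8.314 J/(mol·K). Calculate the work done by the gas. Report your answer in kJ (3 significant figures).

Isothermal: W = nRT ln(V₂/V₁).
W = (2.56)(8.314)(417) × ln(13.1/20.7)
  = 8875 × -0.4575
W_by_gas = -4061 J.

W ≈ -4.06 kJ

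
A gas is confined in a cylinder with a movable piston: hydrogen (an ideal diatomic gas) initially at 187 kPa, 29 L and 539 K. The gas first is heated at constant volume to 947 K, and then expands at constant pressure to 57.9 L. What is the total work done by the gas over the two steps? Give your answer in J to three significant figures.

Step 1 (isochoric): W = 0 (constant volume).
After step 1: P = 328.6 kPa (V unchanged).
Step 2 (isobaric): W = PΔV = (328.6 kPa)(57.9 − 29 L) = 9495 J.
W_total = 0 + 9495 = 9495 J.

W_total ≈ 9500 J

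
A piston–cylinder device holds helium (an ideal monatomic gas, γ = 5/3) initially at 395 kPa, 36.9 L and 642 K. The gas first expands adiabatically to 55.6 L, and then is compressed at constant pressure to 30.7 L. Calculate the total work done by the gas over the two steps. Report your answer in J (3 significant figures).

Step 1 (adiabatic): W = (P₁V₁ − P₂V₂)/(γ−1) = (14576 − 11090)/0.667 = 5229 J.
After step 1: P = 199.5 kPa, V = 55.6 L, T = 488.5 K.
Step 2 (isobaric): W = PΔV = (199.5 kPa)(30.7 − 55.6 L) = -4966 J.
W_total = 5229 − 4966 = 262 J.

W_total ≈ 262 J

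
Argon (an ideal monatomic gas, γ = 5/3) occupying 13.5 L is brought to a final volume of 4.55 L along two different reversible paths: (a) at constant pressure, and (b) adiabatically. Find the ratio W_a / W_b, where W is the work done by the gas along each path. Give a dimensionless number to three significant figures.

Path (a) isobaric: W = P₁(V₂ − V₁) → W_a/(P₁V₁) = -0.663.
Path (b) adiabatic: W = P₁V₁(1 − (V₁/V₂)^(γ−1))/(γ−1) → W_b/(P₁V₁) = -1.597.
W_a / W_b = -0.663 / -1.597 = 0.4151.

W_a / W_b ≈ 0.415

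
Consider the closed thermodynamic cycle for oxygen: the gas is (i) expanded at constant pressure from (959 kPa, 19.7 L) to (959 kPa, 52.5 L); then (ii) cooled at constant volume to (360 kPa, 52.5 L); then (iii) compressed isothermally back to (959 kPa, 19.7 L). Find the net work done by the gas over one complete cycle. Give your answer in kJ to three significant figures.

Leg (i): W = PΔV = (959)(52.5 − 19.7) = 31455 J.
Leg (ii): W = 0.
Leg (iii): W = PᵢVᵢ ln(V_f/Vᵢ) = (18900) ln(19.7/52.5) = -18526 J.
W_net = 31455 − 18526 = 12930 J.

W_net ≈ 12.9 kJ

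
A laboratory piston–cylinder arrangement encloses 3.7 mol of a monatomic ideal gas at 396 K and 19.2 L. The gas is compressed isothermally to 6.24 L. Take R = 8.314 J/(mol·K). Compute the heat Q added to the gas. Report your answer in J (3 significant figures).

Isothermal ⇒ ΔU = 0, so Q = W = nRT ln(V₂/V₁).
Q = (3.7)(8.314)(396) ln(6.24/19.2) = 12182 × -1.124 = -13691 J.

Q ≈ -13700 J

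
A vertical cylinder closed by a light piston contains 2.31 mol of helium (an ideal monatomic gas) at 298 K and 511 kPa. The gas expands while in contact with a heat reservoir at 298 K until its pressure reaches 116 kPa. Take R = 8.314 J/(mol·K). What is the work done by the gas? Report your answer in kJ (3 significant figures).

Isothermal process: W = nRT ln(V₂/V₁) = nRT ln(P₁/P₂).
W = (2.31)(8.314)(298) × ln(511/116)
  = 5723 × ln(4.405) = 5723 × 1.483
W_by_gas = 8486 J.

W ≈ 8.49 kJ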